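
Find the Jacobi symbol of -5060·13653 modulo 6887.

By multiplicativity, (-5060·13653/6887) = (-5060/6887)·(13653/6887).
First factor (-5060/6887):
(-5060/6887)
  = (1827/6887)    [-5060 ≡ 1827 mod 6887]
  = -(6887/1827)    [QR: both ≡ 3 mod 4, sign flips]
  = -(1406/1827)    [6887 ≡ 1406 mod 1827]
  = (703/1827)    [1827 ≡ 3 mod 8 ⇒ (2/1827) = -1]
  = -(1827/703)    [QR: both ≡ 3 mod 4, sign flips]
  = -(421/703)    [1827 ≡ 421 mod 703]
  = -(703/421)    [QR: 421 ≡ 1 mod 4, sign kept]
  = -(282/421)    [703 ≡ 282 mod 421]
  = (141/421)    [421 ≡ 5 mod 8 ⇒ (2/421) = -1]
  = (421/141)    [QR: 141 ≡ 1 mod 4, sign kept]
  = (139/141)    [421 ≡ 139 mod 141]
  = (141/139)    [QR: 141 ≡ 1 mod 4, sign kept]
  = (2/139)    [141 ≡ 2 mod 139]
  = -(1/139)    [139 ≡ 3 mod 8 ⇒ (2/139) = -1]
  = -1    [(1/139) = 1]
Second factor (13653/6887):
(13653/6887)
  = (6766/6887)    [13653 ≡ 6766 mod 6887]
  = (3383/6887)    [6887 ≡ 7 mod 8 ⇒ (2/6887) = +1]
  = -(6887/3383)    [QR: both ≡ 3 mod 4, sign flips]
  = -(121/3383)    [6887 ≡ 121 mod 3383]
  = -(3383/121)    [QR: 121 ≡ 1 mod 4, sign kept]
  = -(116/121)    [3383 ≡ 116 mod 121]
  = -(29/121)    [121 ≡ 1 mod 8 ⇒ (2/121)^2 = +1]
  = -(121/29)    [QR: 29 ≡ 1 mod 4, sign kept]
  = -(5/29)    [121 ≡ 5 mod 29]
  = -(29/5)    [QR: 5 ≡ 1 mod 4, sign kept]
  = -(4/5)    [29 ≡ 4 mod 5]
  = -(1/5)    [5 ≡ 5 mod 8 ⇒ (2/5)^2 = +1]
  = -1    [(1/5) = 1]
Product: (-1)·(-1) = 1.

1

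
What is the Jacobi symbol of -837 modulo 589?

0

Reduce the numerator: -837 ≡ 341 (mod 589), so (-837/589) = (341/589).
341 ≡ 1 (mod 4), so quadratic reciprocity gives (341/589) = (589/341). Reduce: 589 ≡ 248 (mod 341). Now have (248/341).
Factor out 2: 248 = 2^3·31. Since 341 ≡ 5 (mod 8), (2/341) = -1, and (2/341)^3 = -1. Now have -(31/341).
341 ≡ 1 (mod 4), so quadratic reciprocity gives (31/341) = (341/31). Reduce: 341 ≡ 0 (mod 31). Now have -(0/31).
The numerator is now 0 with denominator 31 > 1: the symbol is 0.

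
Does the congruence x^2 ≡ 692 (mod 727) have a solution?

yes

(692|727)
  = (173|727)    [727 ≡ 7 mod 8 ⇒ (2|727)^2 = +1]
  = (727|173)    [QR: 173 ≡ 1 mod 4, sign kept]
  = (35|173)    [727 ≡ 35 mod 173]
  = (173|35)    [QR: 173 ≡ 1 mod 4, sign kept]
  = (33|35)    [173 ≡ 33 mod 35]
  = (35|33)    [QR: 33 ≡ 1 mod 4, sign kept]
  = (2|33)    [35 ≡ 2 mod 33]
  = (1|33)    [33 ≡ 1 mod 8 ⇒ (2|33) = +1]
  = 1    [(1|33) = 1]
(692|727) = 1, and 727 is prime, so 692 is a quadratic residue mod 727.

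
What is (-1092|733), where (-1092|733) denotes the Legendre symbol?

Pull out -1: (-1092|733) = (-1|733)·(1092|733). Since 733 ≡ 1 (mod 4), (-1|733) = +1. Now have (1092|733).
Reduce the numerator: 1092 ≡ 359 (mod 733), so (1092|733) = (359|733).
733 ≡ 1 (mod 4), so quadratic reciprocity gives (359|733) = (733|359). Reduce: 733 ≡ 15 (mod 359). Now have (15|359).
Both 15 ≡ 3 and 359 ≡ 3 (mod 4), so reciprocity gives (15|359) = -(359|15). Reduce: 359 ≡ 14 (mod 15). Now have -(14|15).
Factor out 2: 14 = 2·7. Since 15 ≡ 7 (mod 8), (2|15) = +1. Now have -(7|15).
Both 7 ≡ 3 and 15 ≡ 3 (mod 4), so reciprocity gives (7|15) = -(15|7). Reduce: 15 ≡ 1 (mod 7). Now have (1|7).
(1|7) = 1. Collecting the sign factors: 1.

1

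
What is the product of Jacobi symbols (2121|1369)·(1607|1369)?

1

By multiplicativity, (2121·1607|1369) = (2121|1369)·(1607|1369).
First factor (2121|1369):
(2121|1369)
  = (752|1369)    [2121 ≡ 752 mod 1369]
  = (47|1369)    [1369 ≡ 1 mod 8 ⇒ (2|1369)^4 = +1]
  = (1369|47)    [QR: 1369 ≡ 1 mod 4, sign kept]
  = (6|47)    [1369 ≡ 6 mod 47]
  = (3|47)    [47 ≡ 7 mod 8 ⇒ (2|47) = +1]
  = -(47|3)    [QR: both ≡ 3 mod 4, sign flips]
  = -(2|3)    [47 ≡ 2 mod 3]
  = (1|3)    [3 ≡ 3 mod 8 ⇒ (2|3) = -1]
  = 1    [(1|3) = 1]
Second factor (1607|1369):
(1607|1369)
  = (238|1369)    [1607 ≡ 238 mod 1369]
  = (119|1369)    [1369 ≡ 1 mod 8 ⇒ (2|1369) = +1]
  = (1369|119)    [QR: 1369 ≡ 1 mod 4, sign kept]
  = (60|119)    [1369 ≡ 60 mod 119]
  = (15|119)    [119 ≡ 7 mod 8 ⇒ (2|119)^2 = +1]
  = -(119|15)    [QR: both ≡ 3 mod 4, sign flips]
  = -(14|15)    [119 ≡ 14 mod 15]
  = -(7|15)    [15 ≡ 7 mod 8 ⇒ (2|15) = +1]
  = (15|7)    [QR: both ≡ 3 mod 4, sign flips]
  = (1|7)    [15 ≡ 1 mod 7]
  = 1    [(1|7) = 1]
Product: (1)·(1) = 1.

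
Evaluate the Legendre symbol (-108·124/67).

-1

By multiplicativity, (-108·124/67) = (-108/67)·(124/67).
First factor (-108/67):
(-108/67)
  = (26/67)    [-108 ≡ 26 mod 67]
  = -(13/67)    [67 ≡ 3 mod 8 ⇒ (2/67) = -1]
  = -(67/13)    [QR: 13 ≡ 1 mod 4, sign kept]
  = -(2/13)    [67 ≡ 2 mod 13]
  = (1/13)    [13 ≡ 5 mod 8 ⇒ (2/13) = -1]
  = 1    [(1/13) = 1]
Second factor (124/67):
(124/67)
  = (57/67)    [124 ≡ 57 mod 67]
  = (67/57)    [QR: 57 ≡ 1 mod 4, sign kept]
  = (10/57)    [67 ≡ 10 mod 57]
  = (5/57)    [57 ≡ 1 mod 8 ⇒ (2/57) = +1]
  = (57/5)    [QR: 5 ≡ 1 mod 4, sign kept]
  = (2/5)    [57 ≡ 2 mod 5]
  = -(1/5)    [5 ≡ 5 mod 8 ⇒ (2/5) = -1]
  = -1    [(1/5) = 1]
Product: (1)·(-1) = -1.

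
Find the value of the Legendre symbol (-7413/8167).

(-7413/8167)
  = (754/8167)    [-7413 ≡ 754 mod 8167]
  = (377/8167)    [8167 ≡ 7 mod 8 ⇒ (2/8167) = +1]
  = (8167/377)    [QR: 377 ≡ 1 mod 4, sign kept]
  = (250/377)    [8167 ≡ 250 mod 377]
  = (125/377)    [377 ≡ 1 mod 8 ⇒ (2/377) = +1]
  = (377/125)    [QR: 125 ≡ 1 mod 4, sign kept]
  = (2/125)    [377 ≡ 2 mod 125]
  = -(1/125)    [125 ≡ 5 mod 8 ⇒ (2/125) = -1]
  = -1    [(1/125) = 1]

-1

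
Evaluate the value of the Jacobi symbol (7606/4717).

Reduce the numerator: 7606 ≡ 2889 (mod 4717), so (7606/4717) = (2889/4717).
2889 ≡ 1 (mod 4), so quadratic reciprocity gives (2889/4717) = (4717/2889). Reduce: 4717 ≡ 1828 (mod 2889). Now have (1828/2889).
Factor out 2: 1828 = 2^2·457. Since 2889 ≡ 1 (mod 8), (2/2889) = +1, and (2/2889)^2 = +1. Now have (457/2889).
457 ≡ 1 (mod 4), so quadratic reciprocity gives (457/2889) = (2889/457). Reduce: 2889 ≡ 147 (mod 457). Now have (147/457).
457 ≡ 1 (mod 4), so quadratic reciprocity gives (147/457) = (457/147). Reduce: 457 ≡ 16 (mod 147). Now have (16/147).
Factor out 2: 16 = 2^4. Since 147 ≡ 3 (mod 8), (2/147) = -1, and (2/147)^4 = +1. Now have (1/147).
(1/147) = 1. Collecting the sign factors: 1.

1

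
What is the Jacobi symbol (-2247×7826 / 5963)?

1

By multiplicativity, (-2247·7826 / 5963) = (-2247 / 5963)·(7826 / 5963).
First factor (-2247 / 5963):
(-2247 / 5963)
  = (3716 / 5963)    [-2247 ≡ 3716 mod 5963]
  = (929 / 5963)    [5963 ≡ 3 mod 8 ⇒ (2 / 5963)^2 = +1]
  = (5963 / 929)    [QR: 929 ≡ 1 mod 4, sign kept]
  = (389 / 929)    [5963 ≡ 389 mod 929]
  = (929 / 389)    [QR: 389 ≡ 1 mod 4, sign kept]
  = (151 / 389)    [929 ≡ 151 mod 389]
  = (389 / 151)    [QR: 389 ≡ 1 mod 4, sign kept]
  = (87 / 151)    [389 ≡ 87 mod 151]
  = -(151 / 87)    [QR: both ≡ 3 mod 4, sign flips]
  = -(64 / 87)    [151 ≡ 64 mod 87]
  = -(1 / 87)    [87 ≡ 7 mod 8 ⇒ (2 / 87)^6 = +1]
  = -1    [(1 / 87) = 1]
Second factor (7826 / 5963):
(7826 / 5963)
  = (1863 / 5963)    [7826 ≡ 1863 mod 5963]
  = -(5963 / 1863)    [QR: both ≡ 3 mod 4, sign flips]
  = -(374 / 1863)    [5963 ≡ 374 mod 1863]
  = -(187 / 1863)    [1863 ≡ 7 mod 8 ⇒ (2 / 1863) = +1]
  = (1863 / 187)    [QR: both ≡ 3 mod 4, sign flips]
  = (180 / 187)    [1863 ≡ 180 mod 187]
  = (45 / 187)    [187 ≡ 3 mod 8 ⇒ (2 / 187)^2 = +1]
  = (187 / 45)    [QR: 45 ≡ 1 mod 4, sign kept]
  = (7 / 45)    [187 ≡ 7 mod 45]
  = (45 / 7)    [QR: 45 ≡ 1 mod 4, sign kept]
  = (3 / 7)    [45 ≡ 3 mod 7]
  = -(7 / 3)    [QR: both ≡ 3 mod 4, sign flips]
  = -(1 / 3)    [7 ≡ 1 mod 3]
  = -1    [(1 / 3) = 1]
Product: (-1)·(-1) = 1.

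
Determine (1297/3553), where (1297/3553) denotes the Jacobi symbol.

1

1297 ≡ 1 (mod 4), so quadratic reciprocity gives (1297/3553) = (3553/1297). Reduce: 3553 ≡ 959 (mod 1297). Now have (959/1297).
1297 ≡ 1 (mod 4), so quadratic reciprocity gives (959/1297) = (1297/959). Reduce: 1297 ≡ 338 (mod 959). Now have (338/959).
Factor out 2: 338 = 2·169. Since 959 ≡ 7 (mod 8), (2/959) = +1. Now have (169/959).
169 ≡ 1 (mod 4), so quadratic reciprocity gives (169/959) = (959/169). Reduce: 959 ≡ 114 (mod 169). Now have (114/169).
Factor out 2: 114 = 2·57. Since 169 ≡ 1 (mod 8), (2/169) = +1. Now have (57/169).
57 ≡ 1 (mod 4), so quadratic reciprocity gives (57/169) = (169/57). Reduce: 169 ≡ 55 (mod 57). Now have (55/57).
57 ≡ 1 (mod 4), so quadratic reciprocity gives (55/57) = (57/55). Reduce: 57 ≡ 2 (mod 55). Now have (2/55).
Factor out 2: 2 = 2. Since 55 ≡ 7 (mod 8), (2/55) = +1. Now have (1/55).
(1/55) = 1. Collecting the sign factors: 1.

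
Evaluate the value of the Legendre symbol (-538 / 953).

(-538 / 953)
  = (415 / 953)    [-538 ≡ 415 mod 953]
  = (953 / 415)    [QR: 953 ≡ 1 mod 4, sign kept]
  = (123 / 415)    [953 ≡ 123 mod 415]
  = -(415 / 123)    [QR: both ≡ 3 mod 4, sign flips]
  = -(46 / 123)    [415 ≡ 46 mod 123]
  = (23 / 123)    [123 ≡ 3 mod 8 ⇒ (2 / 123) = -1]
  = -(123 / 23)    [QR: both ≡ 3 mod 4, sign flips]
  = -(8 / 23)    [123 ≡ 8 mod 23]
  = -(1 / 23)    [23 ≡ 7 mod 8 ⇒ (2 / 23)^3 = +1]
  = -1    [(1 / 23) = 1]

-1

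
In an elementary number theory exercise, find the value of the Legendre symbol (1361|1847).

1361 ≡ 1 (mod 4), so quadratic reciprocity gives (1361|1847) = (1847|1361). Reduce: 1847 ≡ 486 (mod 1361). Now have (486|1361).
Factor out 2: 486 = 2·243. Since 1361 ≡ 1 (mod 8), (2|1361) = +1. Now have (243|1361).
1361 ≡ 1 (mod 4), so quadratic reciprocity gives (243|1361) = (1361|243). Reduce: 1361 ≡ 146 (mod 243). Now have (146|243).
Factor out 2: 146 = 2·73. Since 243 ≡ 3 (mod 8), (2|243) = -1. Now have -(73|243).
73 ≡ 1 (mod 4), so quadratic reciprocity gives (73|243) = (243|73). Reduce: 243 ≡ 24 (mod 73). Now have -(24|73).
Factor out 2: 24 = 2^3·3. Since 73 ≡ 1 (mod 8), (2|73) = +1, and (2|73)^3 = +1. Now have -(3|73).
73 ≡ 1 (mod 4), so quadratic reciprocity gives (3|73) = (73|3). Reduce: 73 ≡ 1 (mod 3). Now have -(1|3).
(1|3) = 1. Collecting the sign factors: -1.

-1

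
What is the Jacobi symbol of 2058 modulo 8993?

1

Factor out 2: 2058 = 2·1029. Since 8993 ≡ 1 (mod 8), (2 / 8993) = +1. Now have (1029 / 8993).
1029 ≡ 1 (mod 4), so quadratic reciprocity gives (1029 / 8993) = (8993 / 1029). Reduce: 8993 ≡ 761 (mod 1029). Now have (761 / 1029).
761 ≡ 1 (mod 4), so quadratic reciprocity gives (761 / 1029) = (1029 / 761). Reduce: 1029 ≡ 268 (mod 761). Now have (268 / 761).
Factor out 2: 268 = 2^2·67. Since 761 ≡ 1 (mod 8), (2 / 761) = +1, and (2 / 761)^2 = +1. Now have (67 / 761).
761 ≡ 1 (mod 4), so quadratic reciprocity gives (67 / 761) = (761 / 67). Reduce: 761 ≡ 24 (mod 67). Now have (24 / 67).
Factor out 2: 24 = 2^3·3. Since 67 ≡ 3 (mod 8), (2 / 67) = -1, and (2 / 67)^3 = -1. Now have -(3 / 67).
Both 3 ≡ 3 and 67 ≡ 3 (mod 4), so reciprocity gives (3 / 67) = -(67 / 3). Reduce: 67 ≡ 1 (mod 3). Now have (1 / 3).
(1 / 3) = 1. Collecting the sign factors: 1.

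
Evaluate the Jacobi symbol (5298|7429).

-1

(5298|7429)
  = -(2649|7429)    [7429 ≡ 5 mod 8 ⇒ (2|7429) = -1]
  = -(7429|2649)    [QR: 2649 ≡ 1 mod 4, sign kept]
  = -(2131|2649)    [7429 ≡ 2131 mod 2649]
  = -(2649|2131)    [QR: 2649 ≡ 1 mod 4, sign kept]
  = -(518|2131)    [2649 ≡ 518 mod 2131]
  = (259|2131)    [2131 ≡ 3 mod 8 ⇒ (2|2131) = -1]
  = -(2131|259)    [QR: both ≡ 3 mod 4, sign flips]
  = -(59|259)    [2131 ≡ 59 mod 259]
  = (259|59)    [QR: both ≡ 3 mod 4, sign flips]
  = (23|59)    [259 ≡ 23 mod 59]
  = -(59|23)    [QR: both ≡ 3 mod 4, sign flips]
  = -(13|23)    [59 ≡ 13 mod 23]
  = -(23|13)    [QR: 13 ≡ 1 mod 4, sign kept]
  = -(10|13)    [23 ≡ 10 mod 13]
  = (5|13)    [13 ≡ 5 mod 8 ⇒ (2|13) = -1]
  = (13|5)    [QR: 5 ≡ 1 mod 4, sign kept]
  = (3|5)    [13 ≡ 3 mod 5]
  = (5|3)    [QR: 5 ≡ 1 mod 4, sign kept]
  = (2|3)    [5 ≡ 2 mod 3]
  = -(1|3)    [3 ≡ 3 mod 8 ⇒ (2|3) = -1]
  = -1    [(1|3) = 1]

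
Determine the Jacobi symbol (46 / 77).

(46 / 77)
  = -(23 / 77)    [77 ≡ 5 mod 8 ⇒ (2 / 77) = -1]
  = -(77 / 23)    [QR: 77 ≡ 1 mod 4, sign kept]
  = -(8 / 23)    [77 ≡ 8 mod 23]
  = -(1 / 23)    [23 ≡ 7 mod 8 ⇒ (2 / 23)^3 = +1]
  = -1    [(1 / 23) = 1]

-1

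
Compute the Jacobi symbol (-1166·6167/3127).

By multiplicativity, (-1166·6167/3127) = (-1166/3127)·(6167/3127).
First factor (-1166/3127):
(-1166/3127)
  = (1961/3127)    [-1166 ≡ 1961 mod 3127]
  = (3127/1961)    [QR: 1961 ≡ 1 mod 4, sign kept]
  = (1166/1961)    [3127 ≡ 1166 mod 1961]
  = (583/1961)    [1961 ≡ 1 mod 8 ⇒ (2/1961) = +1]
  = (1961/583)    [QR: 1961 ≡ 1 mod 4, sign kept]
  = (212/583)    [1961 ≡ 212 mod 583]
  = (53/583)    [583 ≡ 7 mod 8 ⇒ (2/583)^2 = +1]
  = (583/53)    [QR: 53 ≡ 1 mod 4, sign kept]
  = (0/53)    [583 ≡ 0 mod 53]
  = 0    [numerator 0, gcd > 1]
Second factor (6167/3127):
(6167/3127)
  = (3040/3127)    [6167 ≡ 3040 mod 3127]
  = (95/3127)    [3127 ≡ 7 mod 8 ⇒ (2/3127)^5 = +1]
  = -(3127/95)    [QR: both ≡ 3 mod 4, sign flips]
  = -(87/95)    [3127 ≡ 87 mod 95]
  = (95/87)    [QR: both ≡ 3 mod 4, sign flips]
  = (8/87)    [95 ≡ 8 mod 87]
  = (1/87)    [87 ≡ 7 mod 8 ⇒ (2/87)^3 = +1]
  = 1    [(1/87) = 1]
Product: (0)·(1) = 0.

0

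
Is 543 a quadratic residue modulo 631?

yes

Both 543 ≡ 3 and 631 ≡ 3 (mod 4), so reciprocity gives (543/631) = -(631/543). Reduce: 631 ≡ 88 (mod 543). Now have -(88/543).
Factor out 2: 88 = 2^3·11. Since 543 ≡ 7 (mod 8), (2/543) = +1, and (2/543)^3 = +1. Now have -(11/543).
Both 11 ≡ 3 and 543 ≡ 3 (mod 4), so reciprocity gives (11/543) = -(543/11). Reduce: 543 ≡ 4 (mod 11). Now have (4/11).
Factor out 2: 4 = 2^2. Since 11 ≡ 3 (mod 8), (2/11) = -1, and (2/11)^2 = +1. Now have (1/11).
(1/11) = 1. Collecting the sign factors: 1.
(543/631) = 1, and 631 is prime, so 543 is a quadratic residue mod 631.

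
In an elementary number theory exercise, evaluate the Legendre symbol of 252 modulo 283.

Factor out 2: 252 = 2^2·63. Since 283 ≡ 3 (mod 8), (2/283) = -1, and (2/283)^2 = +1. Now have (63/283).
Both 63 ≡ 3 and 283 ≡ 3 (mod 4), so reciprocity gives (63/283) = -(283/63). Reduce: 283 ≡ 31 (mod 63). Now have -(31/63).
Both 31 ≡ 3 and 63 ≡ 3 (mod 4), so reciprocity gives (31/63) = -(63/31). Reduce: 63 ≡ 1 (mod 31). Now have (1/31).
(1/31) = 1. Collecting the sign factors: 1.

1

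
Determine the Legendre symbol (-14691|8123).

-1

Reduce the numerator: -14691 ≡ 1555 (mod 8123), so (-14691|8123) = (1555|8123).
Both 1555 ≡ 3 and 8123 ≡ 3 (mod 4), so reciprocity gives (1555|8123) = -(8123|1555). Reduce: 8123 ≡ 348 (mod 1555). Now have -(348|1555).
Factor out 2: 348 = 2^2·87. Since 1555 ≡ 3 (mod 8), (2|1555) = -1, and (2|1555)^2 = +1. Now have -(87|1555).
Both 87 ≡ 3 and 1555 ≡ 3 (mod 4), so reciprocity gives (87|1555) = -(1555|87). Reduce: 1555 ≡ 76 (mod 87). Now have (76|87).
Factor out 2: 76 = 2^2·19. Since 87 ≡ 7 (mod 8), (2|87) = +1, and (2|87)^2 = +1. Now have (19|87).
Both 19 ≡ 3 and 87 ≡ 3 (mod 4), so reciprocity gives (19|87) = -(87|19). Reduce: 87 ≡ 11 (mod 19). Now have -(11|19).
Both 11 ≡ 3 and 19 ≡ 3 (mod 4), so reciprocity gives (11|19) = -(19|11). Reduce: 19 ≡ 8 (mod 11). Now have (8|11).
Factor out 2: 8 = 2^3. Since 11 ≡ 3 (mod 8), (2|11) = -1, and (2|11)^3 = -1. Now have -(1|11).
(1|11) = 1. Collecting the sign factors: -1.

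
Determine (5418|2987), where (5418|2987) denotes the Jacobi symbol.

(5418|2987)
  = (2431|2987)    [5418 ≡ 2431 mod 2987]
  = -(2987|2431)    [QR: both ≡ 3 mod 4, sign flips]
  = -(556|2431)    [2987 ≡ 556 mod 2431]
  = -(139|2431)    [2431 ≡ 7 mod 8 ⇒ (2|2431)^2 = +1]
  = (2431|139)    [QR: both ≡ 3 mod 4, sign flips]
  = (68|139)    [2431 ≡ 68 mod 139]
  = (17|139)    [139 ≡ 3 mod 8 ⇒ (2|139)^2 = +1]
  = (139|17)    [QR: 17 ≡ 1 mod 4, sign kept]
  = (3|17)    [139 ≡ 3 mod 17]
  = (17|3)    [QR: 17 ≡ 1 mod 4, sign kept]
  = (2|3)    [17 ≡ 2 mod 3]
  = -(1|3)    [3 ≡ 3 mod 8 ⇒ (2|3) = -1]
  = -1    [(1|3) = 1]

-1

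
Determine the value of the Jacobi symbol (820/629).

(820/629)
  = (191/629)    [820 ≡ 191 mod 629]
  = (629/191)    [QR: 629 ≡ 1 mod 4, sign kept]
  = (56/191)    [629 ≡ 56 mod 191]
  = (7/191)    [191 ≡ 7 mod 8 ⇒ (2/191)^3 = +1]
  = -(191/7)    [QR: both ≡ 3 mod 4, sign flips]
  = -(2/7)    [191 ≡ 2 mod 7]
  = -(1/7)    [7 ≡ 7 mod 8 ⇒ (2/7) = +1]
  = -1    [(1/7) = 1]

-1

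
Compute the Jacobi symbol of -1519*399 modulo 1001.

0

By multiplicativity, (-1519·399 / 1001) = (-1519 / 1001)·(399 / 1001).
First factor (-1519 / 1001):
Pull out -1: (-1519 / 1001) = (-1 / 1001)·(1519 / 1001). Since 1001 ≡ 1 (mod 4), (-1 / 1001) = +1. Now have (1519 / 1001).
Reduce the numerator: 1519 ≡ 518 (mod 1001), so (1519 / 1001) = (518 / 1001).
Factor out 2: 518 = 2·259. Since 1001 ≡ 1 (mod 8), (2 / 1001) = +1. Now have (259 / 1001).
1001 ≡ 1 (mod 4), so quadratic reciprocity gives (259 / 1001) = (1001 / 259). Reduce: 1001 ≡ 224 (mod 259). Now have (224 / 259).
Factor out 2: 224 = 2^5·7. Since 259 ≡ 3 (mod 8), (2 / 259) = -1, and (2 / 259)^5 = -1. Now have -(7 / 259).
Both 7 ≡ 3 and 259 ≡ 3 (mod 4), so reciprocity gives (7 / 259) = -(259 / 7). Reduce: 259 ≡ 0 (mod 7). Now have (0 / 7).
The numerator is now 0 with denominator 7 > 1: the symbol is 0.
Second factor (399 / 1001):
1001 ≡ 1 (mod 4), so quadratic reciprocity gives (399 / 1001) = (1001 / 399). Reduce: 1001 ≡ 203 (mod 399). Now have (203 / 399).
Both 203 ≡ 3 and 399 ≡ 3 (mod 4), so reciprocity gives (203 / 399) = -(399 / 203). Reduce: 399 ≡ 196 (mod 203). Now have -(196 / 203).
Factor out 2: 196 = 2^2·49. Since 203 ≡ 3 (mod 8), (2 / 203) = -1, and (2 / 203)^2 = +1. Now have -(49 / 203).
49 ≡ 1 (mod 4), so quadratic reciprocity gives (49 / 203) = (203 / 49). Reduce: 203 ≡ 7 (mod 49). Now have -(7 / 49).
49 ≡ 1 (mod 4), so quadratic reciprocity gives (7 / 49) = (49 / 7). Reduce: 49 ≡ 0 (mod 7). Now have -(0 / 7).
The numerator is now 0 with denominator 7 > 1: the symbol is 0.
Product: (0)·(0) = 0.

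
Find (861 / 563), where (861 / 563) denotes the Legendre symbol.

-1

Reduce the numerator: 861 ≡ 298 (mod 563), so (861 / 563) = (298 / 563).
Factor out 2: 298 = 2·149. Since 563 ≡ 3 (mod 8), (2 / 563) = -1. Now have -(149 / 563).
149 ≡ 1 (mod 4), so quadratic reciprocity gives (149 / 563) = (563 / 149). Reduce: 563 ≡ 116 (mod 149). Now have -(116 / 149).
Factor out 2: 116 = 2^2·29. Since 149 ≡ 5 (mod 8), (2 / 149) = -1, and (2 / 149)^2 = +1. Now have -(29 / 149).
29 ≡ 1 (mod 4), so quadratic reciprocity gives (29 / 149) = (149 / 29). Reduce: 149 ≡ 4 (mod 29). Now have -(4 / 29).
Factor out 2: 4 = 2^2. Since 29 ≡ 5 (mod 8), (2 / 29) = -1, and (2 / 29)^2 = +1. Now have -(1 / 29).
(1 / 29) = 1. Collecting the sign factors: -1.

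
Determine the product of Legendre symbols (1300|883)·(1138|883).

1

By multiplicativity, (1300·1138|883) = (1300|883)·(1138|883).
First factor (1300|883):
(1300|883)
  = (417|883)    [1300 ≡ 417 mod 883]
  = (883|417)    [QR: 417 ≡ 1 mod 4, sign kept]
  = (49|417)    [883 ≡ 49 mod 417]
  = (417|49)    [QR: 49 ≡ 1 mod 4, sign kept]
  = (25|49)    [417 ≡ 25 mod 49]
  = (49|25)    [QR: 25 ≡ 1 mod 4, sign kept]
  = (24|25)    [49 ≡ 24 mod 25]
  = (3|25)    [25 ≡ 1 mod 8 ⇒ (2|25)^3 = +1]
  = (25|3)    [QR: 25 ≡ 1 mod 4, sign kept]
  = (1|3)    [25 ≡ 1 mod 3]
  = 1    [(1|3) = 1]
Second factor (1138|883):
(1138|883)
  = (255|883)    [1138 ≡ 255 mod 883]
  = -(883|255)    [QR: both ≡ 3 mod 4, sign flips]
  = -(118|255)    [883 ≡ 118 mod 255]
  = -(59|255)    [255 ≡ 7 mod 8 ⇒ (2|255) = +1]
  = (255|59)    [QR: both ≡ 3 mod 4, sign flips]
  = (19|59)    [255 ≡ 19 mod 59]
  = -(59|19)    [QR: both ≡ 3 mod 4, sign flips]
  = -(2|19)    [59 ≡ 2 mod 19]
  = (1|19)    [19 ≡ 3 mod 8 ⇒ (2|19) = -1]
  = 1    [(1|19) = 1]
Product: (1)·(1) = 1.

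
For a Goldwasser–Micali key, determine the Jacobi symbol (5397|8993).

5397 ≡ 1 (mod 4), so quadratic reciprocity gives (5397|8993) = (8993|5397). Reduce: 8993 ≡ 3596 (mod 5397). Now have (3596|5397).
Factor out 2: 3596 = 2^2·899. Since 5397 ≡ 5 (mod 8), (2|5397) = -1, and (2|5397)^2 = +1. Now have (899|5397).
5397 ≡ 1 (mod 4), so quadratic reciprocity gives (899|5397) = (5397|899). Reduce: 5397 ≡ 3 (mod 899). Now have (3|899).
Both 3 ≡ 3 and 899 ≡ 3 (mod 4), so reciprocity gives (3|899) = -(899|3). Reduce: 899 ≡ 2 (mod 3). Now have -(2|3).
Factor out 2: 2 = 2. Since 3 ≡ 3 (mod 8), (2|3) = -1. Now have (1|3).
(1|3) = 1. Collecting the sign factors: 1.

1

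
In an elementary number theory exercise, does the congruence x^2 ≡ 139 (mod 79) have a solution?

no

(139|79)
  = (60|79)    [139 ≡ 60 mod 79]
  = (15|79)    [79 ≡ 7 mod 8 ⇒ (2|79)^2 = +1]
  = -(79|15)    [QR: both ≡ 3 mod 4, sign flips]
  = -(4|15)    [79 ≡ 4 mod 15]
  = -(1|15)    [15 ≡ 7 mod 8 ⇒ (2|15)^2 = +1]
  = -1    [(1|15) = 1]
(139|79) = -1, and 79 is prime, so 139 is not a quadratic residue mod 79.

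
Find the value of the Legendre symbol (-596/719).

-1

(-596/719)
  = (123/719)    [-596 ≡ 123 mod 719]
  = -(719/123)    [QR: both ≡ 3 mod 4, sign flips]
  = -(104/123)    [719 ≡ 104 mod 123]
  = (13/123)    [123 ≡ 3 mod 8 ⇒ (2/123)^3 = -1]
  = (123/13)    [QR: 13 ≡ 1 mod 4, sign kept]
  = (6/13)    [123 ≡ 6 mod 13]
  = -(3/13)    [13 ≡ 5 mod 8 ⇒ (2/13) = -1]
  = -(13/3)    [QR: 13 ≡ 1 mod 4, sign kept]
  = -(1/3)    [13 ≡ 1 mod 3]
  = -1    [(1/3) = 1]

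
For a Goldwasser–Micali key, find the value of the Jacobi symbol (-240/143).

1

(-240/143)
  = (46/143)    [-240 ≡ 46 mod 143]
  = (23/143)    [143 ≡ 7 mod 8 ⇒ (2/143) = +1]
  = -(143/23)    [QR: both ≡ 3 mod 4, sign flips]
  = -(5/23)    [143 ≡ 5 mod 23]
  = -(23/5)    [QR: 5 ≡ 1 mod 4, sign kept]
  = -(3/5)    [23 ≡ 3 mod 5]
  = -(5/3)    [QR: 5 ≡ 1 mod 4, sign kept]
  = -(2/3)    [5 ≡ 2 mod 3]
  = (1/3)    [3 ≡ 3 mod 8 ⇒ (2/3) = -1]
  = 1    [(1/3) = 1]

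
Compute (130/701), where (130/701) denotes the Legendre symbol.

-1

Factor out 2: 130 = 2·65. Since 701 ≡ 5 (mod 8), (2/701) = -1. Now have -(65/701).
65 ≡ 1 (mod 4), so quadratic reciprocity gives (65/701) = (701/65). Reduce: 701 ≡ 51 (mod 65). Now have -(51/65).
65 ≡ 1 (mod 4), so quadratic reciprocity gives (51/65) = (65/51). Reduce: 65 ≡ 14 (mod 51). Now have -(14/51).
Factor out 2: 14 = 2·7. Since 51 ≡ 3 (mod 8), (2/51) = -1. Now have (7/51).
Both 7 ≡ 3 and 51 ≡ 3 (mod 4), so reciprocity gives (7/51) = -(51/7). Reduce: 51 ≡ 2 (mod 7). Now have -(2/7).
Factor out 2: 2 = 2. Since 7 ≡ 7 (mod 8), (2/7) = +1. Now have -(1/7).
(1/7) = 1. Collecting the sign factors: -1.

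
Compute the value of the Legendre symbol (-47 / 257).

Pull out -1: (-47 / 257) = (-1 / 257)·(47 / 257). Since 257 ≡ 1 (mod 4), (-1 / 257) = +1. Now have (47 / 257).
257 ≡ 1 (mod 4), so quadratic reciprocity gives (47 / 257) = (257 / 47). Reduce: 257 ≡ 22 (mod 47). Now have (22 / 47).
Factor out 2: 22 = 2·11. Since 47 ≡ 7 (mod 8), (2 / 47) = +1. Now have (11 / 47).
Both 11 ≡ 3 and 47 ≡ 3 (mod 4), so reciprocity gives (11 / 47) = -(47 / 11). Reduce: 47 ≡ 3 (mod 11). Now have -(3 / 11).
Both 3 ≡ 3 and 11 ≡ 3 (mod 4), so reciprocity gives (3 / 11) = -(11 / 3). Reduce: 11 ≡ 2 (mod 3). Now have (2 / 3).
Factor out 2: 2 = 2. Since 3 ≡ 3 (mod 8), (2 / 3) = -1. Now have -(1 / 3).
(1 / 3) = 1. Collecting the sign factors: -1.

-1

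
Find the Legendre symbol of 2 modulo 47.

(2/47)
  = (1/47)    [47 ≡ 7 mod 8 ⇒ (2/47) = +1]
  = 1    [(1/47) = 1]

1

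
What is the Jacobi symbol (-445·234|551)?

By multiplicativity, (-445·234|551) = (-445|551)·(234|551).
First factor (-445|551):
(-445|551)
  = (106|551)    [-445 ≡ 106 mod 551]
  = (53|551)    [551 ≡ 7 mod 8 ⇒ (2|551) = +1]
  = (551|53)    [QR: 53 ≡ 1 mod 4, sign kept]
  = (21|53)    [551 ≡ 21 mod 53]
  = (53|21)    [QR: 21 ≡ 1 mod 4, sign kept]
  = (11|21)    [53 ≡ 11 mod 21]
  = (21|11)    [QR: 21 ≡ 1 mod 4, sign kept]
  = (10|11)    [21 ≡ 10 mod 11]
  = -(5|11)    [11 ≡ 3 mod 8 ⇒ (2|11) = -1]
  = -(11|5)    [QR: 5 ≡ 1 mod 4, sign kept]
  = -(1|5)    [11 ≡ 1 mod 5]
  = -1    [(1|5) = 1]
Second factor (234|551):
(234|551)
  = (117|551)    [551 ≡ 7 mod 8 ⇒ (2|551) = +1]
  = (551|117)    [QR: 117 ≡ 1 mod 4, sign kept]
  = (83|117)    [551 ≡ 83 mod 117]
  = (117|83)    [QR: 117 ≡ 1 mod 4, sign kept]
  = (34|83)    [117 ≡ 34 mod 83]
  = -(17|83)    [83 ≡ 3 mod 8 ⇒ (2|83) = -1]
  = -(83|17)    [QR: 17 ≡ 1 mod 4, sign kept]
  = -(15|17)    [83 ≡ 15 mod 17]
  = -(17|15)    [QR: 17 ≡ 1 mod 4, sign kept]
  = -(2|15)    [17 ≡ 2 mod 15]
  = -(1|15)    [15 ≡ 7 mod 8 ⇒ (2|15) = +1]
  = -1    [(1|15) = 1]
Product: (-1)·(-1) = 1.

1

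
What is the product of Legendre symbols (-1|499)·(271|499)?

1

By multiplicativity, (-1·271|499) = (-1|499)·(271|499).
First factor (-1|499):
Reduce the numerator: -1 ≡ 498 (mod 499), so (-1|499) = (498|499).
Factor out 2: 498 = 2·249. Since 499 ≡ 3 (mod 8), (2|499) = -1. Now have -(249|499).
249 ≡ 1 (mod 4), so quadratic reciprocity gives (249|499) = (499|249). Reduce: 499 ≡ 1 (mod 249). Now have -(1|249).
(1|249) = 1. Collecting the sign factors: -1.
Second factor (271|499):
Both 271 ≡ 3 and 499 ≡ 3 (mod 4), so reciprocity gives (271|499) = -(499|271). Reduce: 499 ≡ 228 (mod 271). Now have -(228|271).
Factor out 2: 228 = 2^2·57. Since 271 ≡ 7 (mod 8), (2|271) = +1, and (2|271)^2 = +1. Now have -(57|271).
57 ≡ 1 (mod 4), so quadratic reciprocity gives (57|271) = (271|57). Reduce: 271 ≡ 43 (mod 57). Now have -(43|57).
57 ≡ 1 (mod 4), so quadratic reciprocity gives (43|57) = (57|43). Reduce: 57 ≡ 14 (mod 43). Now have -(14|43).
Factor out 2: 14 = 2·7. Since 43 ≡ 3 (mod 8), (2|43) = -1. Now have (7|43).
Both 7 ≡ 3 and 43 ≡ 3 (mod 4), so reciprocity gives (7|43) = -(43|7). Reduce: 43 ≡ 1 (mod 7). Now have -(1|7).
(1|7) = 1. Collecting the sign factors: -1.
Product: (-1)·(-1) = 1.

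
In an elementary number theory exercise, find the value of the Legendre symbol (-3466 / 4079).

-1

Reduce the numerator: -3466 ≡ 613 (mod 4079), so (-3466 / 4079) = (613 / 4079).
613 ≡ 1 (mod 4), so quadratic reciprocity gives (613 / 4079) = (4079 / 613). Reduce: 4079 ≡ 401 (mod 613). Now have (401 / 613).
401 ≡ 1 (mod 4), so quadratic reciprocity gives (401 / 613) = (613 / 401). Reduce: 613 ≡ 212 (mod 401). Now have (212 / 401).
Factor out 2: 212 = 2^2·53. Since 401 ≡ 1 (mod 8), (2 / 401) = +1, and (2 / 401)^2 = +1. Now have (53 / 401).
53 ≡ 1 (mod 4), so quadratic reciprocity gives (53 / 401) = (401 / 53). Reduce: 401 ≡ 30 (mod 53). Now have (30 / 53).
Factor out 2: 30 = 2·15. Since 53 ≡ 5 (mod 8), (2 / 53) = -1. Now have -(15 / 53).
53 ≡ 1 (mod 4), so quadratic reciprocity gives (15 / 53) = (53 / 15). Reduce: 53 ≡ 8 (mod 15). Now have -(8 / 15).
Factor out 2: 8 = 2^3. Since 15 ≡ 7 (mod 8), (2 / 15) = +1, and (2 / 15)^3 = +1. Now have -(1 / 15).
(1 / 15) = 1. Collecting the sign factors: -1.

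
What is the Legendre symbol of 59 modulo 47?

1

(59/47)
  = (12/47)    [59 ≡ 12 mod 47]
  = (3/47)    [47 ≡ 7 mod 8 ⇒ (2/47)^2 = +1]
  = -(47/3)    [QR: both ≡ 3 mod 4, sign flips]
  = -(2/3)    [47 ≡ 2 mod 3]
  = (1/3)    [3 ≡ 3 mod 8 ⇒ (2/3) = -1]
  = 1    [(1/3) = 1]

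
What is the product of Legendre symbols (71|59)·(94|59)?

By multiplicativity, (71·94|59) = (71|59)·(94|59).
First factor (71|59):
Reduce the numerator: 71 ≡ 12 (mod 59), so (71|59) = (12|59).
Factor out 2: 12 = 2^2·3. Since 59 ≡ 3 (mod 8), (2|59) = -1, and (2|59)^2 = +1. Now have (3|59).
Both 3 ≡ 3 and 59 ≡ 3 (mod 4), so reciprocity gives (3|59) = -(59|3). Reduce: 59 ≡ 2 (mod 3). Now have -(2|3).
Factor out 2: 2 = 2. Since 3 ≡ 3 (mod 8), (2|3) = -1. Now have (1|3).
(1|3) = 1. Collecting the sign factors: 1.
Second factor (94|59):
Reduce the numerator: 94 ≡ 35 (mod 59), so (94|59) = (35|59).
Both 35 ≡ 3 and 59 ≡ 3 (mod 4), so reciprocity gives (35|59) = -(59|35). Reduce: 59 ≡ 24 (mod 35). Now have -(24|35).
Factor out 2: 24 = 2^3·3. Since 35 ≡ 3 (mod 8), (2|35) = -1, and (2|35)^3 = -1. Now have (3|35).
Both 3 ≡ 3 and 35 ≡ 3 (mod 4), so reciprocity gives (3|35) = -(35|3). Reduce: 35 ≡ 2 (mod 3). Now have -(2|3).
Factor out 2: 2 = 2. Since 3 ≡ 3 (mod 8), (2|3) = -1. Now have (1|3).
(1|3) = 1. Collecting the sign factors: 1.
Product: (1)·(1) = 1.

1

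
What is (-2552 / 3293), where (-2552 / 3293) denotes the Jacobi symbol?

-1

(-2552 / 3293)
  = (2552 / 3293)    [3293 ≡ 1 mod 4 ⇒ (-1 / 3293) = +1]
  = -(319 / 3293)    [3293 ≡ 5 mod 8 ⇒ (2 / 3293)^3 = -1]
  = -(3293 / 319)    [QR: 3293 ≡ 1 mod 4, sign kept]
  = -(103 / 319)    [3293 ≡ 103 mod 319]
  = (319 / 103)    [QR: both ≡ 3 mod 4, sign flips]
  = (10 / 103)    [319 ≡ 10 mod 103]
  = (5 / 103)    [103 ≡ 7 mod 8 ⇒ (2 / 103) = +1]
  = (103 / 5)    [QR: 5 ≡ 1 mod 4, sign kept]
  = (3 / 5)    [103 ≡ 3 mod 5]
  = (5 / 3)    [QR: 5 ≡ 1 mod 4, sign kept]
  = (2 / 3)    [5 ≡ 2 mod 3]
  = -(1 / 3)    [3 ≡ 3 mod 8 ⇒ (2 / 3) = -1]
  = -1    [(1 / 3) = 1]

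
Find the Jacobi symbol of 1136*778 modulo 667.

By multiplicativity, (1136·778 / 667) = (1136 / 667)·(778 / 667).
First factor (1136 / 667):
Reduce the numerator: 1136 ≡ 469 (mod 667), so (1136 / 667) = (469 / 667).
469 ≡ 1 (mod 4), so quadratic reciprocity gives (469 / 667) = (667 / 469). Reduce: 667 ≡ 198 (mod 469). Now have (198 / 469).
Factor out 2: 198 = 2·99. Since 469 ≡ 5 (mod 8), (2 / 469) = -1. Now have -(99 / 469).
469 ≡ 1 (mod 4), so quadratic reciprocity gives (99 / 469) = (469 / 99). Reduce: 469 ≡ 73 (mod 99). Now have -(73 / 99).
73 ≡ 1 (mod 4), so quadratic reciprocity gives (73 / 99) = (99 / 73). Reduce: 99 ≡ 26 (mod 73). Now have -(26 / 73).
Factor out 2: 26 = 2·13. Since 73 ≡ 1 (mod 8), (2 / 73) = +1. Now have -(13 / 73).
13 ≡ 1 (mod 4), so quadratic reciprocity gives (13 / 73) = (73 / 13). Reduce: 73 ≡ 8 (mod 13). Now have -(8 / 13).
Factor out 2: 8 = 2^3. Since 13 ≡ 5 (mod 8), (2 / 13) = -1, and (2 / 13)^3 = -1. Now have (1 / 13).
(1 / 13) = 1. Collecting the sign factors: 1.
Second factor (778 / 667):
Reduce the numerator: 778 ≡ 111 (mod 667), so (778 / 667) = (111 / 667).
Both 111 ≡ 3 and 667 ≡ 3 (mod 4), so reciprocity gives (111 / 667) = -(667 / 111). Reduce: 667 ≡ 1 (mod 111). Now have -(1 / 111).
(1 / 111) = 1. Collecting the sign factors: -1.
Product: (1)·(-1) = -1.

-1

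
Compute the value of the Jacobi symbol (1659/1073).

(1659/1073)
  = (586/1073)    [1659 ≡ 586 mod 1073]
  = (293/1073)    [1073 ≡ 1 mod 8 ⇒ (2/1073) = +1]
  = (1073/293)    [QR: 293 ≡ 1 mod 4, sign kept]
  = (194/293)    [1073 ≡ 194 mod 293]
  = -(97/293)    [293 ≡ 5 mod 8 ⇒ (2/293) = -1]
  = -(293/97)    [QR: 97 ≡ 1 mod 4, sign kept]
  = -(2/97)    [293 ≡ 2 mod 97]
  = -(1/97)    [97 ≡ 1 mod 8 ⇒ (2/97) = +1]
  = -1    [(1/97) = 1]

-1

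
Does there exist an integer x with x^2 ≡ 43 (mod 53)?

yes

(43/53)
  = (53/43)    [QR: 53 ≡ 1 mod 4, sign kept]
  = (10/43)    [53 ≡ 10 mod 43]
  = -(5/43)    [43 ≡ 3 mod 8 ⇒ (2/43) = -1]
  = -(43/5)    [QR: 5 ≡ 1 mod 4, sign kept]
  = -(3/5)    [43 ≡ 3 mod 5]
  = -(5/3)    [QR: 5 ≡ 1 mod 4, sign kept]
  = -(2/3)    [5 ≡ 2 mod 3]
  = (1/3)    [3 ≡ 3 mod 8 ⇒ (2/3) = -1]
  = 1    [(1/3) = 1]
(43/53) = 1, and 53 is prime, so 43 is a quadratic residue mod 53.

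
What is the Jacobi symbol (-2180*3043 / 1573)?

1

By multiplicativity, (-2180·3043 / 1573) = (-2180 / 1573)·(3043 / 1573).
First factor (-2180 / 1573):
(-2180 / 1573)
  = (966 / 1573)    [-2180 ≡ 966 mod 1573]
  = -(483 / 1573)    [1573 ≡ 5 mod 8 ⇒ (2 / 1573) = -1]
  = -(1573 / 483)    [QR: 1573 ≡ 1 mod 4, sign kept]
  = -(124 / 483)    [1573 ≡ 124 mod 483]
  = -(31 / 483)    [483 ≡ 3 mod 8 ⇒ (2 / 483)^2 = +1]
  = (483 / 31)    [QR: both ≡ 3 mod 4, sign flips]
  = (18 / 31)    [483 ≡ 18 mod 31]
  = (9 / 31)    [31 ≡ 7 mod 8 ⇒ (2 / 31) = +1]
  = (31 / 9)    [QR: 9 ≡ 1 mod 4, sign kept]
  = (4 / 9)    [31 ≡ 4 mod 9]
  = (1 / 9)    [9 ≡ 1 mod 8 ⇒ (2 / 9)^2 = +1]
  = 1    [(1 / 9) = 1]
Second factor (3043 / 1573):
(3043 / 1573)
  = (1470 / 1573)    [3043 ≡ 1470 mod 1573]
  = -(735 / 1573)    [1573 ≡ 5 mod 8 ⇒ (2 / 1573) = -1]
  = -(1573 / 735)    [QR: 1573 ≡ 1 mod 4, sign kept]
  = -(103 / 735)    [1573 ≡ 103 mod 735]
  = (735 / 103)    [QR: both ≡ 3 mod 4, sign flips]
  = (14 / 103)    [735 ≡ 14 mod 103]
  = (7 / 103)    [103 ≡ 7 mod 8 ⇒ (2 / 103) = +1]
  = -(103 / 7)    [QR: both ≡ 3 mod 4, sign flips]
  = -(5 / 7)    [103 ≡ 5 mod 7]
  = -(7 / 5)    [QR: 5 ≡ 1 mod 4, sign kept]
  = -(2 / 5)    [7 ≡ 2 mod 5]
  = (1 / 5)    [5 ≡ 5 mod 8 ⇒ (2 / 5) = -1]
  = 1    [(1 / 5) = 1]
Product: (1)·(1) = 1.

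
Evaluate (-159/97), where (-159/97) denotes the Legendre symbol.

1

Pull out -1: (-159/97) = (-1/97)·(159/97). Since 97 ≡ 1 (mod 4), (-1/97) = +1. Now have (159/97).
Reduce the numerator: 159 ≡ 62 (mod 97), so (159/97) = (62/97).
Factor out 2: 62 = 2·31. Since 97 ≡ 1 (mod 8), (2/97) = +1. Now have (31/97).
97 ≡ 1 (mod 4), so quadratic reciprocity gives (31/97) = (97/31). Reduce: 97 ≡ 4 (mod 31). Now have (4/31).
Factor out 2: 4 = 2^2. Since 31 ≡ 7 (mod 8), (2/31) = +1, and (2/31)^2 = +1. Now have (1/31).
(1/31) = 1. Collecting the sign factors: 1.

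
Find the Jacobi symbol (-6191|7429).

-1

Reduce the numerator: -6191 ≡ 1238 (mod 7429), so (-6191|7429) = (1238|7429).
Factor out 2: 1238 = 2·619. Since 7429 ≡ 5 (mod 8), (2|7429) = -1. Now have -(619|7429).
7429 ≡ 1 (mod 4), so quadratic reciprocity gives (619|7429) = (7429|619). Reduce: 7429 ≡ 1 (mod 619). Now have -(1|619).
(1|619) = 1. Collecting the sign factors: -1.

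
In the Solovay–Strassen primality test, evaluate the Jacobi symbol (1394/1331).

(1394/1331)
  = (63/1331)    [1394 ≡ 63 mod 1331]
  = -(1331/63)    [QR: both ≡ 3 mod 4, sign flips]
  = -(8/63)    [1331 ≡ 8 mod 63]
  = -(1/63)    [63 ≡ 7 mod 8 ⇒ (2/63)^3 = +1]
  = -1    [(1/63) = 1]

-1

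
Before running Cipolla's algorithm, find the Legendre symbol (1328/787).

-1

(1328/787)
  = (541/787)    [1328 ≡ 541 mod 787]
  = (787/541)    [QR: 541 ≡ 1 mod 4, sign kept]
  = (246/541)    [787 ≡ 246 mod 541]
  = -(123/541)    [541 ≡ 5 mod 8 ⇒ (2/541) = -1]
  = -(541/123)    [QR: 541 ≡ 1 mod 4, sign kept]
  = -(49/123)    [541 ≡ 49 mod 123]
  = -(123/49)    [QR: 49 ≡ 1 mod 4, sign kept]
  = -(25/49)    [123 ≡ 25 mod 49]
  = -(49/25)    [QR: 25 ≡ 1 mod 4, sign kept]
  = -(24/25)    [49 ≡ 24 mod 25]
  = -(3/25)    [25 ≡ 1 mod 8 ⇒ (2/25)^3 = +1]
  = -(25/3)    [QR: 25 ≡ 1 mod 4, sign kept]
  = -(1/3)    [25 ≡ 1 mod 3]
  = -1    [(1/3) = 1]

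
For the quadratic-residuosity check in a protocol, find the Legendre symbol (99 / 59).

(99 / 59)
  = (40 / 59)    [99 ≡ 40 mod 59]
  = -(5 / 59)    [59 ≡ 3 mod 8 ⇒ (2 / 59)^3 = -1]
  = -(59 / 5)    [QR: 5 ≡ 1 mod 4, sign kept]
  = -(4 / 5)    [59 ≡ 4 mod 5]
  = -(1 / 5)    [5 ≡ 5 mod 8 ⇒ (2 / 5)^2 = +1]
  = -1    [(1 / 5) = 1]

-1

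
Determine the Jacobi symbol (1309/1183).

0

(1309/1183)
  = (126/1183)    [1309 ≡ 126 mod 1183]
  = (63/1183)    [1183 ≡ 7 mod 8 ⇒ (2/1183) = +1]
  = -(1183/63)    [QR: both ≡ 3 mod 4, sign flips]
  = -(49/63)    [1183 ≡ 49 mod 63]
  = -(63/49)    [QR: 49 ≡ 1 mod 4, sign kept]
  = -(14/49)    [63 ≡ 14 mod 49]
  = -(7/49)    [49 ≡ 1 mod 8 ⇒ (2/49) = +1]
  = -(49/7)    [QR: 49 ≡ 1 mod 4, sign kept]
  = -(0/7)    [49 ≡ 0 mod 7]
  = 0    [numerator 0, gcd > 1]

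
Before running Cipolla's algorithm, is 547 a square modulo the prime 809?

809 ≡ 1 (mod 4), so quadratic reciprocity gives (547/809) = (809/547). Reduce: 809 ≡ 262 (mod 547). Now have (262/547).
Factor out 2: 262 = 2·131. Since 547 ≡ 3 (mod 8), (2/547) = -1. Now have -(131/547).
Both 131 ≡ 3 and 547 ≡ 3 (mod 4), so reciprocity gives (131/547) = -(547/131). Reduce: 547 ≡ 23 (mod 131). Now have (23/131).
Both 23 ≡ 3 and 131 ≡ 3 (mod 4), so reciprocity gives (23/131) = -(131/23). Reduce: 131 ≡ 16 (mod 23). Now have -(16/23).
Factor out 2: 16 = 2^4. Since 23 ≡ 7 (mod 8), (2/23) = +1, and (2/23)^4 = +1. Now have -(1/23).
(1/23) = 1. Collecting the sign factors: -1.
The Legendre symbol is -1, so x^2 ≡ 547 (mod 809) has no solution.

no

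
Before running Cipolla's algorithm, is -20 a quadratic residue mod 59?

no

(-20/59)
  = -(20/59)    [59 ≡ 3 mod 4 ⇒ (-1/59) = -1]
  = -(5/59)    [59 ≡ 3 mod 8 ⇒ (2/59)^2 = +1]
  = -(59/5)    [QR: 5 ≡ 1 mod 4, sign kept]
  = -(4/5)    [59 ≡ 4 mod 5]
  = -(1/5)    [5 ≡ 5 mod 8 ⇒ (2/5)^2 = +1]
  = -1    [(1/5) = 1]
The Legendre symbol is -1, so x^2 ≡ -20 (mod 59) has no solution.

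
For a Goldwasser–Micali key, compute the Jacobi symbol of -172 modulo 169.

(-172/169)
  = (166/169)    [-172 ≡ 166 mod 169]
  = (83/169)    [169 ≡ 1 mod 8 ⇒ (2/169) = +1]
  = (169/83)    [QR: 169 ≡ 1 mod 4, sign kept]
  = (3/83)    [169 ≡ 3 mod 83]
  = -(83/3)    [QR: both ≡ 3 mod 4, sign flips]
  = -(2/3)    [83 ≡ 2 mod 3]
  = (1/3)    [3 ≡ 3 mod 8 ⇒ (2/3) = -1]
  = 1    [(1/3) = 1]

1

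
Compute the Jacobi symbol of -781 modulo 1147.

(-781 / 1147)
  = (366 / 1147)    [-781 ≡ 366 mod 1147]
  = -(183 / 1147)    [1147 ≡ 3 mod 8 ⇒ (2 / 1147) = -1]
  = (1147 / 183)    [QR: both ≡ 3 mod 4, sign flips]
  = (49 / 183)    [1147 ≡ 49 mod 183]
  = (183 / 49)    [QR: 49 ≡ 1 mod 4, sign kept]
  = (36 / 49)    [183 ≡ 36 mod 49]
  = (9 / 49)    [49 ≡ 1 mod 8 ⇒ (2 / 49)^2 = +1]
  = (49 / 9)    [QR: 9 ≡ 1 mod 4, sign kept]
  = (4 / 9)    [49 ≡ 4 mod 9]
  = (1 / 9)    [9 ≡ 1 mod 8 ⇒ (2 / 9)^2 = +1]
  = 1    [(1 / 9) = 1]

1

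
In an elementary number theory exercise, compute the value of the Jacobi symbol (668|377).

Reduce the numerator: 668 ≡ 291 (mod 377), so (668|377) = (291|377).
377 ≡ 1 (mod 4), so quadratic reciprocity gives (291|377) = (377|291). Reduce: 377 ≡ 86 (mod 291). Now have (86|291).
Factor out 2: 86 = 2·43. Since 291 ≡ 3 (mod 8), (2|291) = -1. Now have -(43|291).
Both 43 ≡ 3 and 291 ≡ 3 (mod 4), so reciprocity gives (43|291) = -(291|43). Reduce: 291 ≡ 33 (mod 43). Now have (33|43).
33 ≡ 1 (mod 4), so quadratic reciprocity gives (33|43) = (43|33). Reduce: 43 ≡ 10 (mod 33). Now have (10|33).
Factor out 2: 10 = 2·5. Since 33 ≡ 1 (mod 8), (2|33) = +1. Now have (5|33).
5 ≡ 1 (mod 4), so quadratic reciprocity gives (5|33) = (33|5). Reduce: 33 ≡ 3 (mod 5). Now have (3|5).
5 ≡ 1 (mod 4), so quadratic reciprocity gives (3|5) = (5|3). Reduce: 5 ≡ 2 (mod 3). Now have (2|3).
Factor out 2: 2 = 2. Since 3 ≡ 3 (mod 8), (2|3) = -1. Now have -(1|3).
(1|3) = 1. Collecting the sign factors: -1.

-1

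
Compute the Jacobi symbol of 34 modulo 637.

(34 / 637)
  = -(17 / 637)    [637 ≡ 5 mod 8 ⇒ (2 / 637) = -1]
  = -(637 / 17)    [QR: 17 ≡ 1 mod 4, sign kept]
  = -(8 / 17)    [637 ≡ 8 mod 17]
  = -(1 / 17)    [17 ≡ 1 mod 8 ⇒ (2 / 17)^3 = +1]
  = -1    [(1 / 17) = 1]

-1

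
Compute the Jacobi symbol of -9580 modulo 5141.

-1

(-9580 / 5141)
  = (9580 / 5141)    [5141 ≡ 1 mod 4 ⇒ (-1 / 5141) = +1]
  = (4439 / 5141)    [9580 ≡ 4439 mod 5141]
  = (5141 / 4439)    [QR: 5141 ≡ 1 mod 4, sign kept]
  = (702 / 4439)    [5141 ≡ 702 mod 4439]
  = (351 / 4439)    [4439 ≡ 7 mod 8 ⇒ (2 / 4439) = +1]
  = -(4439 / 351)    [QR: both ≡ 3 mod 4, sign flips]
  = -(227 / 351)    [4439 ≡ 227 mod 351]
  = (351 / 227)    [QR: both ≡ 3 mod 4, sign flips]
  = (124 / 227)    [351 ≡ 124 mod 227]
  = (31 / 227)    [227 ≡ 3 mod 8 ⇒ (2 / 227)^2 = +1]
  = -(227 / 31)    [QR: both ≡ 3 mod 4, sign flips]
  = -(10 / 31)    [227 ≡ 10 mod 31]
  = -(5 / 31)    [31 ≡ 7 mod 8 ⇒ (2 / 31) = +1]
  = -(31 / 5)    [QR: 5 ≡ 1 mod 4, sign kept]
  = -(1 / 5)    [31 ≡ 1 mod 5]
  = -1    [(1 / 5) = 1]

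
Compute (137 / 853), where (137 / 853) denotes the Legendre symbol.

-1

(137 / 853)
  = (853 / 137)    [QR: 137 ≡ 1 mod 4, sign kept]
  = (31 / 137)    [853 ≡ 31 mod 137]
  = (137 / 31)    [QR: 137 ≡ 1 mod 4, sign kept]
  = (13 / 31)    [137 ≡ 13 mod 31]
  = (31 / 13)    [QR: 13 ≡ 1 mod 4, sign kept]
  = (5 / 13)    [31 ≡ 5 mod 13]
  = (13 / 5)    [QR: 5 ≡ 1 mod 4, sign kept]
  = (3 / 5)    [13 ≡ 3 mod 5]
  = (5 / 3)    [QR: 5 ≡ 1 mod 4, sign kept]
  = (2 / 3)    [5 ≡ 2 mod 3]
  = -(1 / 3)    [3 ≡ 3 mod 8 ⇒ (2 / 3) = -1]
  = -1    [(1 / 3) = 1]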